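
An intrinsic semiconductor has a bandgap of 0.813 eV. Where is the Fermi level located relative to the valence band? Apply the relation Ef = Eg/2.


Step 1: For an intrinsic semiconductor, the Fermi level sits at midgap.
Step 2: Ef = Eg / 2 = 0.813 / 2 = 0.4065 eV

0.4065


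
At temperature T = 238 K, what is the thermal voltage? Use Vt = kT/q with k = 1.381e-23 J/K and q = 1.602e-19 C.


Step 1: kT = 1.381e-23 * 238 = 3.28678e-21 J
Step 2: Vt = kT/q = 3.28678e-21 / 1.602e-19
Step 3: Vt = 0.02052 V

0.02052


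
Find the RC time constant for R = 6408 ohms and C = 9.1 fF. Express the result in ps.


Step 1: tau = R * C
Step 2: tau = 6408 * 9.1 fF = 6408 * 9.1e-15 F
Step 3: tau = 5.83128e-11 s = 58.3128 ps

58.3128


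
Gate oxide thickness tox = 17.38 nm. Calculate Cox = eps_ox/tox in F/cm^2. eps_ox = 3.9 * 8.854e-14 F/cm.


Step 1: eps_ox = 3.9 * 8.854e-14 = 3.45306e-13 F/cm
Step 2: tox in cm = 17.38 nm * 1e-7 = 1.7380e-06 cm
Step 3: Cox = 3.45306e-13 / 1.7380e-06 = 1.99e-07 F/cm^2

1.99e-07


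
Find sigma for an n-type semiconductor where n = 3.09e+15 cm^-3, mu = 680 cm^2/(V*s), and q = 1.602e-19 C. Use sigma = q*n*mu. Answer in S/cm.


Step 1: sigma = q * n * mu
Step 2: sigma = 1.602e-19 * 3.09e+15 * 680
Step 3: sigma = 3.366e-01 S/cm

3.366e-01


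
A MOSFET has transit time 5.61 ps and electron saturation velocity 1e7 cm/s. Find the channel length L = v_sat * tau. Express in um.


Step 1: tau in seconds = 5.61 ps * 1e-12 = 5.6100e-12 s
Step 2: L = v_sat * tau = 1e7 * 5.6100e-12 = 5.6100e-05 cm
Step 3: L in um = 5.6100e-05 * 1e4 = 0.561 um

0.561


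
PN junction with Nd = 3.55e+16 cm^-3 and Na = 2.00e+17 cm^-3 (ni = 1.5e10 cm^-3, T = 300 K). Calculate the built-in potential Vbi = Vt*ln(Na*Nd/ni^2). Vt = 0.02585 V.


Step 1: Compute Na*Nd/ni^2 = 2.00e+17 * 3.55e+16 / (1.5e10)^2 = 3.1556e+13
Step 2: ln(3.1556e+13) = 31.0828
Step 3: Vbi = 0.02585 * 31.0828 = 0.803 V

0.803


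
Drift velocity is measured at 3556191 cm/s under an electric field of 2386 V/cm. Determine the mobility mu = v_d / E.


Step 1: mu = v_d / E
Step 2: mu = 3556191 / 2386
Step 3: mu = 1490.44 cm^2/(V*s)

1490.44


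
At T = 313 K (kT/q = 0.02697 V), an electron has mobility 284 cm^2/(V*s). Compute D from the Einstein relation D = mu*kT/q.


Step 1: D = mu * (kT/q)
Step 2: D = 284 * 0.02697
Step 3: D = 7.66 cm^2/s

7.66


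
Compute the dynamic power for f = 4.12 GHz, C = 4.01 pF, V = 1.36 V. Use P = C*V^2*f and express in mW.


Step 1: V^2 = 1.36^2 = 1.8496 V^2
Step 2: P = C*V^2*f = 4.01e-12 F * 1.8496 * 4.12e9 Hz
Step 3: P = 3.055761152e-02 W
Step 4: P = 30.558 mW

30.558


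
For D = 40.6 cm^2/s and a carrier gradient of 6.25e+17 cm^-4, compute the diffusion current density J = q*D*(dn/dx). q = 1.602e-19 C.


Step 1: J = q * D * (dn/dx)
Step 2: J = 1.602e-19 * 40.6 * 6.25e+17
Step 3: J = 4.07e+00 A/cm^2

4.07e+00


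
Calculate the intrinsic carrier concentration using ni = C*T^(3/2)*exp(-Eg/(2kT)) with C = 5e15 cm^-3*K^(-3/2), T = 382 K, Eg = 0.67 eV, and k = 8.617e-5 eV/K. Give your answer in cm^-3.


Step 1: Compute kT = 8.617e-5 * 382 = 0.03291694 eV
Step 2: Exponent = -Eg/(2kT) = -0.67/(2*0.03291694) = -10.17713
Step 3: T^(3/2) = 382^1.5 = 7466.12
Step 4: ni = 5e15 * 7466.12 * exp(-10.17713) = 1.42e+15 cm^-3

1.42e+15


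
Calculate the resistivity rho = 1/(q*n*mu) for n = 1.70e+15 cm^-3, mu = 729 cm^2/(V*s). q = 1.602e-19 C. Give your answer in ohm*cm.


Step 1: sigma = q * n * mu = 1.602e-19 * 1.70e+15 * 729 = 1.98536e-01 S/cm
Step 2: rho = 1 / sigma = 1 / 1.98536e-01 = 5.037 ohm*cm

5.037


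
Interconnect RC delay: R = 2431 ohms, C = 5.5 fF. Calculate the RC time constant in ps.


Step 1: tau = R * C
Step 2: tau = 2431 * 5.5 fF = 2431 * 5.5e-15 F
Step 3: tau = 1.33705e-11 s = 13.3705 ps

13.3705


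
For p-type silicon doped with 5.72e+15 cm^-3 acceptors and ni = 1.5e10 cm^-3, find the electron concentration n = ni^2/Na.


Step 1: Majority hole concentration p ≈ Na = 5.72e+15 cm^-3
Step 2: n = ni^2 / Na = (1.5e10)^2 / 5.72e+15
Step 3: n = 3.93e+04 cm^-3

3.93e+04


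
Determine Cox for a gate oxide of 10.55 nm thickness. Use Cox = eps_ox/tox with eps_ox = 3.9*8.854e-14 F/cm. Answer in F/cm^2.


Step 1: eps_ox = 3.9 * 8.854e-14 = 3.45306e-13 F/cm
Step 2: tox in cm = 10.55 nm * 1e-7 = 1.0550e-06 cm
Step 3: Cox = 3.45306e-13 / 1.0550e-06 = 3.27e-07 F/cm^2

3.27e-07


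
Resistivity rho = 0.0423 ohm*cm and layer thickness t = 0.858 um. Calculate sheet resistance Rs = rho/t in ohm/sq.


Step 1: Convert thickness to cm: t = 0.858 um = 8.5800e-05 cm
Step 2: Rs = rho / t = 0.0423 / 8.5800e-05
Step 3: Rs = 493.0 ohm/sq

493.0


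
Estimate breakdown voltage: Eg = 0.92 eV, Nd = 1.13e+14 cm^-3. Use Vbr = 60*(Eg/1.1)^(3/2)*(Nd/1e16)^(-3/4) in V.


Step 1: Eg/1.1 = 0.92/1.1 = 0.836364
Step 2: (Eg/1.1)^1.5 = 0.836364^1.5 = 0.764879
Step 3: (Nd/1e16)^(-0.75) = (0.0113)^(-0.75) = 28.853013
Step 4: Vbr = 60 * 0.764879 * 28.853013 = 1324.1 V

1324.1


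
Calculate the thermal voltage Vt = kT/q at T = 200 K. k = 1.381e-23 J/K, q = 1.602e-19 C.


Step 1: kT = 1.381e-23 * 200 = 2.762e-21 J
Step 2: Vt = kT/q = 2.762e-21 / 1.602e-19
Step 3: Vt = 0.01724 V

0.01724


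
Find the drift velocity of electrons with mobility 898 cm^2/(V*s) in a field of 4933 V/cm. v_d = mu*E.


Step 1: v_d = mu * E
Step 2: v_d = 898 * 4933 = 4429834
Step 3: v_d = 4.43e+06 cm/s

4.43e+06


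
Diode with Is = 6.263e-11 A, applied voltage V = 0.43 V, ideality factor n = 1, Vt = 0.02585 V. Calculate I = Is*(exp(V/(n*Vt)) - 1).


Step 1: V/(n*Vt) = 0.43/(1*0.02585) = 16.6344
Step 2: exp(16.6344) = 1.6758e+07
Step 3: I = 6.263e-11 * (1.6758e+07 - 1) = 1.05e-03 A

1.05e-03


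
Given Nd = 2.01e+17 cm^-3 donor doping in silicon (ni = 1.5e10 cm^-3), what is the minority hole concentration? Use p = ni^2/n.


Step 1: Since Nd >> ni, n ≈ Nd = 2.01e+17 cm^-3
Step 2: p = ni^2 / n = (1.5e10)^2 / 2.01e+17
Step 3: p = 2.25e20 / 2.01e+17 = 1.12e+03 cm^-3

1.12e+03


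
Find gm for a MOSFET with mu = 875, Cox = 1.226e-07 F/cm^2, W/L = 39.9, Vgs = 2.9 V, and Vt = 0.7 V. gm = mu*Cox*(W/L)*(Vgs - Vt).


Step 1: Vov = Vgs - Vt = 2.9 - 0.7 = 2.2 V
Step 2: gm = mu * Cox * (W/L) * Vov
Step 3: gm = 875 * 1.226e-07 * 39.9 * 2.2 = 9.42e-03 S

9.42e-03


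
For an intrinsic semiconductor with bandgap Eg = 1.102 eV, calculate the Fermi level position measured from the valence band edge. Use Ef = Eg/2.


Step 1: For an intrinsic semiconductor, the Fermi level sits at midgap.
Step 2: Ef = Eg / 2 = 1.102 / 2 = 0.551 eV

0.551


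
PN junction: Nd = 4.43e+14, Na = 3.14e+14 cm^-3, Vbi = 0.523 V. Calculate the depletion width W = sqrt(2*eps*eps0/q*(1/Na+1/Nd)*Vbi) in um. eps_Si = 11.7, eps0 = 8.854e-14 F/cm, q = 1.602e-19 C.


Step 1: 1/Na + 1/Nd = 1/3.14e+14 + 1/4.43e+14 = 5.44205e-15
Step 2: 2*eps*eps0/q = 2*11.7*8.854e-14/1.602e-19 = 1.293281e+07
Step 3: W^2 = 1.293281e+07 * 5.44205e-15 * 0.523 = 3.68093e-08
Step 4: W = sqrt(3.68093e-08) = 1.919e-04 cm = 1.919 um

1.919


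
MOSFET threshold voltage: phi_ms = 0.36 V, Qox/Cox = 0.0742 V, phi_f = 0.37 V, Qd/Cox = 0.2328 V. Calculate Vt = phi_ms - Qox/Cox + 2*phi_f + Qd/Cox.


Step 1: Vt = phi_ms - Qox/Cox + 2*phi_f + Qd/Cox
Step 2: Vt = 0.36 - 0.0742 + 2*0.37 + 0.2328
Step 3: Vt = 0.36 - 0.0742 + 0.74 + 0.2328
Step 4: Vt = 1.2586 V

1.2586


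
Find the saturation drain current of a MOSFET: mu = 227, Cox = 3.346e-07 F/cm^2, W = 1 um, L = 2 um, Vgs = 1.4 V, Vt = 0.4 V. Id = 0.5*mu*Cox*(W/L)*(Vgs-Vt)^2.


Step 1: Overdrive voltage Vov = Vgs - Vt = 1.4 - 0.4 = 1.0 V
Step 2: W/L = 1/2 = 0.5
Step 3: Id = 0.5 * 227 * 3.346e-07 * 0.5 * 1.0^2
Step 4: Id = 1.90e-05 A

1.90e-05


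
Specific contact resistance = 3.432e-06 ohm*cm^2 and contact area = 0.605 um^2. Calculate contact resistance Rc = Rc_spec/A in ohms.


Step 1: Convert area to cm^2: 0.605 um^2 = 6.0500e-09 cm^2
Step 2: Rc = Rc_spec / A = 3.432e-06 / 6.0500e-09
Step 3: Rc = 5.67e+02 ohms

5.67e+02


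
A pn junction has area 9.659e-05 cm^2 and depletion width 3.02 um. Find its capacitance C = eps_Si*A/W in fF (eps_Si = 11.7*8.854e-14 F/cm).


Step 1: eps_Si = 11.7 * 8.854e-14 = 1.035918e-12 F/cm
Step 2: W in cm = 3.02 * 1e-4 = 3.02e-04 cm
Step 3: C = 1.035918e-12 * 9.659e-05 / 3.02e-04 = 3.313223e-13 F
Step 4: C = 331.32 fF

331.32


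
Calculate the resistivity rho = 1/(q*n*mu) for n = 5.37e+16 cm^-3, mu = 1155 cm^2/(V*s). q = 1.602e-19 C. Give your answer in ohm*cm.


Step 1: sigma = q * n * mu = 1.602e-19 * 5.37e+16 * 1155 = 9.93616e+00 S/cm
Step 2: rho = 1 / sigma = 1 / 9.93616e+00 = 0.1006 ohm*cm

0.1006


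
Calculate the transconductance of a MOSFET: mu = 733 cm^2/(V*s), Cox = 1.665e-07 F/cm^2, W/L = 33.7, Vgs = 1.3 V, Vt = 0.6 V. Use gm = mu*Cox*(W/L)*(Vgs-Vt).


Step 1: Vov = Vgs - Vt = 1.3 - 0.6 = 0.7 V
Step 2: gm = mu * Cox * (W/L) * Vov
Step 3: gm = 733 * 1.665e-07 * 33.7 * 0.7 = 2.88e-03 S

2.88e-03


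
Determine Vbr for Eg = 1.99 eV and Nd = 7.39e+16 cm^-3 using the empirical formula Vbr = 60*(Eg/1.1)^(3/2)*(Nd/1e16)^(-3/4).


Step 1: Eg/1.1 = 1.99/1.1 = 1.809091
Step 2: (Eg/1.1)^1.5 = 1.809091^1.5 = 2.433272
Step 3: (Nd/1e16)^(-0.75) = (7.39)^(-0.75) = 0.223109
Step 4: Vbr = 60 * 2.433272 * 0.223109 = 32.6 V

32.6


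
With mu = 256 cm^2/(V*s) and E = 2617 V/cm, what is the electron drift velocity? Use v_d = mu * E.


Step 1: v_d = mu * E
Step 2: v_d = 256 * 2617 = 669952
Step 3: v_d = 6.70e+05 cm/s

6.70e+05


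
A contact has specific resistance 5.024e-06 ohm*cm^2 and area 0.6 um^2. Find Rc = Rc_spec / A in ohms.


Step 1: Convert area to cm^2: 0.6 um^2 = 6.0000e-09 cm^2
Step 2: Rc = Rc_spec / A = 5.024e-06 / 6.0000e-09
Step 3: Rc = 8.37e+02 ohms

8.37e+02


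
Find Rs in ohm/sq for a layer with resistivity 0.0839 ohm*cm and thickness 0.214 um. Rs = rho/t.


Step 1: Convert thickness to cm: t = 0.214 um = 2.1400e-05 cm
Step 2: Rs = rho / t = 0.0839 / 2.1400e-05
Step 3: Rs = 3920.6 ohm/sq

3920.6


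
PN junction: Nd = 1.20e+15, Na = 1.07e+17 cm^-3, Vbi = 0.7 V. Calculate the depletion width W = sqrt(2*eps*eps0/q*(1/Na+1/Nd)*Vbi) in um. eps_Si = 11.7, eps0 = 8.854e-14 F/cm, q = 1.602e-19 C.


Step 1: 1/Na + 1/Nd = 1/1.07e+17 + 1/1.20e+15 = 8.42679e-16
Step 2: 2*eps*eps0/q = 2*11.7*8.854e-14/1.602e-19 = 1.293281e+07
Step 3: W^2 = 1.293281e+07 * 8.42679e-16 * 0.7 = 7.62875e-09
Step 4: W = sqrt(7.62875e-09) = 8.734e-05 cm = 0.8734 um

0.8734


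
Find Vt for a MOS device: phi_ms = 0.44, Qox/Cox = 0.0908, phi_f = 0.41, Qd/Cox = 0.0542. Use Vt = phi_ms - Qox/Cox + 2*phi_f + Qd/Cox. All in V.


Step 1: Vt = phi_ms - Qox/Cox + 2*phi_f + Qd/Cox
Step 2: Vt = 0.44 - 0.0908 + 2*0.41 + 0.0542
Step 3: Vt = 0.44 - 0.0908 + 0.82 + 0.0542
Step 4: Vt = 1.2234 V

1.2234


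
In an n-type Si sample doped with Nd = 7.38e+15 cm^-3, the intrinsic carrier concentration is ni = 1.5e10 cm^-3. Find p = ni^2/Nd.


Step 1: Since Nd >> ni, n ≈ Nd = 7.38e+15 cm^-3
Step 2: p = ni^2 / n = (1.5e10)^2 / 7.38e+15
Step 3: p = 2.25e20 / 7.38e+15 = 3.05e+04 cm^-3

3.05e+04


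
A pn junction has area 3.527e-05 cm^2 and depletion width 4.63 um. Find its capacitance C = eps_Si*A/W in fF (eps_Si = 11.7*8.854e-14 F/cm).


Step 1: eps_Si = 11.7 * 8.854e-14 = 1.035918e-12 F/cm
Step 2: W in cm = 4.63 * 1e-4 = 4.63e-04 cm
Step 3: C = 1.035918e-12 * 3.527e-05 / 4.63e-04 = 7.891324e-14 F
Step 4: C = 78.91 fF

78.91


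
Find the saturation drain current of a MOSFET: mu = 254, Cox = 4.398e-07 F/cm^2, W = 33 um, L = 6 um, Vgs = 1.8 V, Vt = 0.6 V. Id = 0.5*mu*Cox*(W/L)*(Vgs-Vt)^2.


Step 1: Overdrive voltage Vov = Vgs - Vt = 1.8 - 0.6 = 1.2 V
Step 2: W/L = 33/6 = 5.5
Step 3: Id = 0.5 * 254 * 4.398e-07 * 5.5 * 1.2^2
Step 4: Id = 4.42e-04 A

4.42e-04


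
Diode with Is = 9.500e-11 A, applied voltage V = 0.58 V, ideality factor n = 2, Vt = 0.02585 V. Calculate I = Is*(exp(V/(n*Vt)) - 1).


Step 1: V/(n*Vt) = 0.58/(2*0.02585) = 11.2186
Step 2: exp(11.2186) = 7.4503e+04
Step 3: I = 9.500e-11 * (7.4503e+04 - 1) = 7.08e-06 A

7.08e-06


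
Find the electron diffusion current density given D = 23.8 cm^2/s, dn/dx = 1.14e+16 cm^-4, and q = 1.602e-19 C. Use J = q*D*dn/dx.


Step 1: J = q * D * (dn/dx)
Step 2: J = 1.602e-19 * 23.8 * 1.14e+16
Step 3: J = 4.35e-02 A/cm^2

4.35e-02


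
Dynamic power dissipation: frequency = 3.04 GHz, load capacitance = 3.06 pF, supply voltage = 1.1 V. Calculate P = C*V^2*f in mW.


Step 1: V^2 = 1.1^2 = 1.21 V^2
Step 2: P = C*V^2*f = 3.06e-12 F * 1.21 * 3.04e9 Hz
Step 3: P = 1.1255904e-02 W
Step 4: P = 11.256 mW

11.256


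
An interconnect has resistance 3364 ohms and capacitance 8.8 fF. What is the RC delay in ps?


Step 1: tau = R * C
Step 2: tau = 3364 * 8.8 fF = 3364 * 8.8e-15 F
Step 3: tau = 2.96032e-11 s = 29.6032 ps

29.6032


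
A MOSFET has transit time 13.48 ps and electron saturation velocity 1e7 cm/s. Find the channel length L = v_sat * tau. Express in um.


Step 1: tau in seconds = 13.48 ps * 1e-12 = 1.3480e-11 s
Step 2: L = v_sat * tau = 1e7 * 1.3480e-11 = 1.3480e-04 cm
Step 3: L in um = 1.3480e-04 * 1e4 = 1.348 um

1.348


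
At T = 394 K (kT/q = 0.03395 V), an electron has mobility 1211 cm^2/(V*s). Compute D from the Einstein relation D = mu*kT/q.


Step 1: D = mu * (kT/q)
Step 2: D = 1211 * 0.03395
Step 3: D = 41.11 cm^2/s

41.11


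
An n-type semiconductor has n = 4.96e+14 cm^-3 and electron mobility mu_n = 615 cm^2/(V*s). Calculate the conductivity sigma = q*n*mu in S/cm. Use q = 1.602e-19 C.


Step 1: sigma = q * n * mu
Step 2: sigma = 1.602e-19 * 4.96e+14 * 615
Step 3: sigma = 4.887e-02 S/cm

4.887e-02


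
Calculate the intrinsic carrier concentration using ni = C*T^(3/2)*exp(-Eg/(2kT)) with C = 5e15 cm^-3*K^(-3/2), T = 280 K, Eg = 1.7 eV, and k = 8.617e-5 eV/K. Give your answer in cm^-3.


Step 1: Compute kT = 8.617e-5 * 280 = 0.0241276 eV
Step 2: Exponent = -Eg/(2kT) = -1.7/(2*0.0241276) = -35.22936
Step 3: T^(3/2) = 280^1.5 = 4685.30
Step 4: ni = 5e15 * 4685.30 * exp(-35.22936) = 1.17e+04 cm^-3

1.17e+04


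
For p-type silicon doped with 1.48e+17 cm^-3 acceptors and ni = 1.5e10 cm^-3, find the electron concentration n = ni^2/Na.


Step 1: Majority hole concentration p ≈ Na = 1.48e+17 cm^-3
Step 2: n = ni^2 / Na = (1.5e10)^2 / 1.48e+17
Step 3: n = 1.52e+03 cm^-3

1.52e+03


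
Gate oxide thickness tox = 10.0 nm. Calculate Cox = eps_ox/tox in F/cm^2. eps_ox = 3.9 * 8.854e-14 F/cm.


Step 1: eps_ox = 3.9 * 8.854e-14 = 3.45306e-13 F/cm
Step 2: tox in cm = 10.0 nm * 1e-7 = 1.0000e-06 cm
Step 3: Cox = 3.45306e-13 / 1.0000e-06 = 3.45e-07 F/cm^2

3.45e-07


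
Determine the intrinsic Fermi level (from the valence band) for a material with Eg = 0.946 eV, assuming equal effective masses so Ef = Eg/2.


Step 1: For an intrinsic semiconductor, the Fermi level sits at midgap.
Step 2: Ef = Eg / 2 = 0.946 / 2 = 0.473 eV

0.473


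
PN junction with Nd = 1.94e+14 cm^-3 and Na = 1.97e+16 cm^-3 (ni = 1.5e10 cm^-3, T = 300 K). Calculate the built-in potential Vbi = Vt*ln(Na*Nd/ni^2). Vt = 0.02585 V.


Step 1: Compute Na*Nd/ni^2 = 1.97e+16 * 1.94e+14 / (1.5e10)^2 = 1.6986e+10
Step 2: ln(1.6986e+10) = 23.5557
Step 3: Vbi = 0.02585 * 23.5557 = 0.609 V

0.609


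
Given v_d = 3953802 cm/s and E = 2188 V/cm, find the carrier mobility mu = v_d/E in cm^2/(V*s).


Step 1: mu = v_d / E
Step 2: mu = 3953802 / 2188
Step 3: mu = 1807.04 cm^2/(V*s)

1807.04


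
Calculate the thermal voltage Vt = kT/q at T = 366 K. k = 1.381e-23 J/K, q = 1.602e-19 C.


Step 1: kT = 1.381e-23 * 366 = 5.05446e-21 J
Step 2: Vt = kT/q = 5.05446e-21 / 1.602e-19
Step 3: Vt = 0.03155 V

0.03155


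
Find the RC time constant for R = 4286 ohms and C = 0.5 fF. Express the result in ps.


Step 1: tau = R * C
Step 2: tau = 4286 * 0.5 fF = 4286 * 5.0e-16 F
Step 3: tau = 2.143e-12 s = 2.143 ps

2.143


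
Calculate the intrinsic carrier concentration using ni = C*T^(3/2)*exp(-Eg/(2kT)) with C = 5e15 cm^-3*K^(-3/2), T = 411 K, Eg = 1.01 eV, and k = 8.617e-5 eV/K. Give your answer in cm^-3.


Step 1: Compute kT = 8.617e-5 * 411 = 0.03541587 eV
Step 2: Exponent = -Eg/(2kT) = -1.01/(2*0.03541587) = -14.25914
Step 3: T^(3/2) = 411^1.5 = 8332.26
Step 4: ni = 5e15 * 8332.26 * exp(-14.25914) = 2.67e+13 cm^-3

2.67e+13


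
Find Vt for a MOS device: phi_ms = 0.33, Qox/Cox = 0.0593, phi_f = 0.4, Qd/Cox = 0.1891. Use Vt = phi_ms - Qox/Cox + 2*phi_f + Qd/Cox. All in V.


Step 1: Vt = phi_ms - Qox/Cox + 2*phi_f + Qd/Cox
Step 2: Vt = 0.33 - 0.0593 + 2*0.4 + 0.1891
Step 3: Vt = 0.33 - 0.0593 + 0.8 + 0.1891
Step 4: Vt = 1.2598 V

1.2598


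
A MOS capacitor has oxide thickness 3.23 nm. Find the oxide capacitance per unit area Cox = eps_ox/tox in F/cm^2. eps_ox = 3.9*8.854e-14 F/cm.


Step 1: eps_ox = 3.9 * 8.854e-14 = 3.45306e-13 F/cm
Step 2: tox in cm = 3.23 nm * 1e-7 = 3.2300e-07 cm
Step 3: Cox = 3.45306e-13 / 3.2300e-07 = 1.07e-06 F/cm^2

1.07e-06


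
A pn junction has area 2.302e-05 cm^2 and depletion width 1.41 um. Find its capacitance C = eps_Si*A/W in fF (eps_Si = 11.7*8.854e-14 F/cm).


Step 1: eps_Si = 11.7 * 8.854e-14 = 1.035918e-12 F/cm
Step 2: W in cm = 1.41 * 1e-4 = 1.41e-04 cm
Step 3: C = 1.035918e-12 * 2.302e-05 / 1.41e-04 = 1.691265e-13 F
Step 4: C = 169.13 fF

169.13


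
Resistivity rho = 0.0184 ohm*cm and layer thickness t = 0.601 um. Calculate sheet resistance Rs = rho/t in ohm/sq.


Step 1: Convert thickness to cm: t = 0.601 um = 6.0100e-05 cm
Step 2: Rs = rho / t = 0.0184 / 6.0100e-05
Step 3: Rs = 306.2 ohm/sq

306.2


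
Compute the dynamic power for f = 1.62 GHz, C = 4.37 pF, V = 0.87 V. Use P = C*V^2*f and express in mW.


Step 1: V^2 = 0.87^2 = 0.7569 V^2
Step 2: P = C*V^2*f = 4.37e-12 F * 0.7569 * 1.62e9 Hz
Step 3: P = 5.35839786e-03 W
Step 4: P = 5.358 mW

5.358


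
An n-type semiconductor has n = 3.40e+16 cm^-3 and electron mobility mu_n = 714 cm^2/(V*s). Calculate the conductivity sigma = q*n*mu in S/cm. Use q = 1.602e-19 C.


Step 1: sigma = q * n * mu
Step 2: sigma = 1.602e-19 * 3.40e+16 * 714
Step 3: sigma = 3.889e+00 S/cm

3.889e+00


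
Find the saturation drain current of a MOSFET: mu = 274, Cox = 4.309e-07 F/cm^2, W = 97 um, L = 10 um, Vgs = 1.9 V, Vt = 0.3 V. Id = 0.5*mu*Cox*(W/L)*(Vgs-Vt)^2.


Step 1: Overdrive voltage Vov = Vgs - Vt = 1.9 - 0.3 = 1.6 V
Step 2: W/L = 97/10 = 9.7
Step 3: Id = 0.5 * 274 * 4.309e-07 * 9.7 * 1.6^2
Step 4: Id = 1.47e-03 A

1.47e-03


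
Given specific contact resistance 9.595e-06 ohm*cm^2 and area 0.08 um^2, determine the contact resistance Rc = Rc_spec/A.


Step 1: Convert area to cm^2: 0.08 um^2 = 8.0000e-10 cm^2
Step 2: Rc = Rc_spec / A = 9.595e-06 / 8.0000e-10
Step 3: Rc = 1.20e+04 ohms

1.20e+04


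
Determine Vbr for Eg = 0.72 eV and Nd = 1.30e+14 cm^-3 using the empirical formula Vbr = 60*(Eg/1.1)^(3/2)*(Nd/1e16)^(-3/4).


Step 1: Eg/1.1 = 0.72/1.1 = 0.654545
Step 2: (Eg/1.1)^1.5 = 0.654545^1.5 = 0.529553
Step 3: (Nd/1e16)^(-0.75) = (0.013)^(-0.75) = 25.974218
Step 4: Vbr = 60 * 0.529553 * 25.974218 = 825.3 V

825.3


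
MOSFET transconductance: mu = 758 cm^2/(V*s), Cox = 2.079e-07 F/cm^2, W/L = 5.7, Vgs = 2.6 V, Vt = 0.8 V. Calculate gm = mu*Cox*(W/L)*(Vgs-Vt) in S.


Step 1: Vov = Vgs - Vt = 2.6 - 0.8 = 1.8 V
Step 2: gm = mu * Cox * (W/L) * Vov
Step 3: gm = 758 * 2.079e-07 * 5.7 * 1.8 = 1.62e-03 S

1.62e-03


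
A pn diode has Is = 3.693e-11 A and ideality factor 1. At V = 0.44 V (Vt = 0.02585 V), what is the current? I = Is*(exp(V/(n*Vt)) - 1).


Step 1: V/(n*Vt) = 0.44/(1*0.02585) = 17.0213
Step 2: exp(17.0213) = 2.4675e+07
Step 3: I = 3.693e-11 * (2.4675e+07 - 1) = 9.11e-04 A

9.11e-04


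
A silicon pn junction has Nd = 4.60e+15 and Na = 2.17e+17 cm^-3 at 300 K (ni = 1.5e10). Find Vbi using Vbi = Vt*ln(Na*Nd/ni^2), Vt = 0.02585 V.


Step 1: Compute Na*Nd/ni^2 = 2.17e+17 * 4.60e+15 / (1.5e10)^2 = 4.4364e+12
Step 2: ln(4.4364e+12) = 29.1209
Step 3: Vbi = 0.02585 * 29.1209 = 0.753 V

0.753


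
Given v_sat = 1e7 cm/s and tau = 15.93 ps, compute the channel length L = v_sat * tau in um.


Step 1: tau in seconds = 15.93 ps * 1e-12 = 1.5930e-11 s
Step 2: L = v_sat * tau = 1e7 * 1.5930e-11 = 1.5930e-04 cm
Step 3: L in um = 1.5930e-04 * 1e4 = 1.593 um

1.593


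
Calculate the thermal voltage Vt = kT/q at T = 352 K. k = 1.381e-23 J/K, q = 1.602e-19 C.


Step 1: kT = 1.381e-23 * 352 = 4.86112e-21 J
Step 2: Vt = kT/q = 4.86112e-21 / 1.602e-19
Step 3: Vt = 0.03034 V

0.03034


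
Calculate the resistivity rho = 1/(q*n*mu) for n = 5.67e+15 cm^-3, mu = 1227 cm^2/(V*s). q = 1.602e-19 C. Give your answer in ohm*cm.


Step 1: sigma = q * n * mu = 1.602e-19 * 5.67e+15 * 1227 = 1.11453e+00 S/cm
Step 2: rho = 1 / sigma = 1 / 1.11453e+00 = 0.8972 ohm*cm

0.8972


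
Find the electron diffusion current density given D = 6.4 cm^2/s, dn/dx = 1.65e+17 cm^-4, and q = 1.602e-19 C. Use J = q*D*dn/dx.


Step 1: J = q * D * (dn/dx)
Step 2: J = 1.602e-19 * 6.4 * 1.65e+17
Step 3: J = 1.69e-01 A/cm^2

1.69e-01


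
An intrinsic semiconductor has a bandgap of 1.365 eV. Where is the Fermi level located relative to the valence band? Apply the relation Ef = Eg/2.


Step 1: For an intrinsic semiconductor, the Fermi level sits at midgap.
Step 2: Ef = Eg / 2 = 1.365 / 2 = 0.6825 eV

0.6825


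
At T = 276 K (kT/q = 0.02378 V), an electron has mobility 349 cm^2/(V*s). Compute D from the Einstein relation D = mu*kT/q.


Step 1: D = mu * (kT/q)
Step 2: D = 349 * 0.02378
Step 3: D = 8.3 cm^2/s

8.3


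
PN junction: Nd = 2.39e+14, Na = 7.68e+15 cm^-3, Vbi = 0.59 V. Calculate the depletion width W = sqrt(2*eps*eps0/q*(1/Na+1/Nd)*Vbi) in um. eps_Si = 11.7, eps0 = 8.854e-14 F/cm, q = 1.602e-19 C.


Step 1: 1/Na + 1/Nd = 1/7.68e+15 + 1/2.39e+14 = 4.31431e-15
Step 2: 2*eps*eps0/q = 2*11.7*8.854e-14/1.602e-19 = 1.293281e+07
Step 3: W^2 = 1.293281e+07 * 4.31431e-15 * 0.59 = 3.29197e-08
Step 4: W = sqrt(3.29197e-08) = 1.814e-04 cm = 1.814 um

1.814


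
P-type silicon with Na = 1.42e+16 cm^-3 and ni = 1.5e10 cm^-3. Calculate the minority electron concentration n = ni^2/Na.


Step 1: Majority hole concentration p ≈ Na = 1.42e+16 cm^-3
Step 2: n = ni^2 / Na = (1.5e10)^2 / 1.42e+16
Step 3: n = 1.58e+04 cm^-3

1.58e+04


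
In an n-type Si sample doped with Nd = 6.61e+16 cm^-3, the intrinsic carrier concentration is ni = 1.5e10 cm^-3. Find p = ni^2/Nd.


Step 1: Since Nd >> ni, n ≈ Nd = 6.61e+16 cm^-3
Step 2: p = ni^2 / n = (1.5e10)^2 / 6.61e+16
Step 3: p = 2.25e20 / 6.61e+16 = 3.40e+03 cm^-3

3.40e+03


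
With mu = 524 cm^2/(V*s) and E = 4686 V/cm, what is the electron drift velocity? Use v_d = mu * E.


Step 1: v_d = mu * E
Step 2: v_d = 524 * 4686 = 2455464
Step 3: v_d = 2.46e+06 cm/s

2.46e+06


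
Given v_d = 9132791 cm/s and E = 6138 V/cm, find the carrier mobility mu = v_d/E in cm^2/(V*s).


Step 1: mu = v_d / E
Step 2: mu = 9132791 / 6138
Step 3: mu = 1487.91 cm^2/(V*s)

1487.91


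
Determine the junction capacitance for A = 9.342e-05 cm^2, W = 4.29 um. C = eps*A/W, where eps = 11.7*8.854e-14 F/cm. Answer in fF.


Step 1: eps_Si = 11.7 * 8.854e-14 = 1.035918e-12 F/cm
Step 2: W in cm = 4.29 * 1e-4 = 4.29e-04 cm
Step 3: C = 1.035918e-12 * 9.342e-05 / 4.29e-04 = 2.255838e-13 F
Step 4: C = 225.58 fF

225.58


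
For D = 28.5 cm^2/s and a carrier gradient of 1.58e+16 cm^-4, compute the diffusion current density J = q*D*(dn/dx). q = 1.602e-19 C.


Step 1: J = q * D * (dn/dx)
Step 2: J = 1.602e-19 * 28.5 * 1.58e+16
Step 3: J = 7.21e-02 A/cm^2

7.21e-02


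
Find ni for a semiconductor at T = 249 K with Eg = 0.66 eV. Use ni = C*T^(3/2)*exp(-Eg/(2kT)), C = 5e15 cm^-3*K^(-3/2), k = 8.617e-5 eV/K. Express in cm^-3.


Step 1: Compute kT = 8.617e-5 * 249 = 0.02145633 eV
Step 2: Exponent = -Eg/(2kT) = -0.66/(2*0.02145633) = -15.38008
Step 3: T^(3/2) = 249^1.5 = 3929.15
Step 4: ni = 5e15 * 3929.15 * exp(-15.38008) = 4.11e+12 cm^-3

4.11e+12


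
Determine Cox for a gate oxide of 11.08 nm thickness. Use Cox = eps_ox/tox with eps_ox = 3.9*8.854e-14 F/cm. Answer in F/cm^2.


Step 1: eps_ox = 3.9 * 8.854e-14 = 3.45306e-13 F/cm
Step 2: tox in cm = 11.08 nm * 1e-7 = 1.1080e-06 cm
Step 3: Cox = 3.45306e-13 / 1.1080e-06 = 3.12e-07 F/cm^2

3.12e-07


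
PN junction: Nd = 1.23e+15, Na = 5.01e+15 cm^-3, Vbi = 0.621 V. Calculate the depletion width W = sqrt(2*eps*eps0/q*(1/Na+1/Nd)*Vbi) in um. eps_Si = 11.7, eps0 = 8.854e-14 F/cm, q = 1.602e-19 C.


Step 1: 1/Na + 1/Nd = 1/5.01e+15 + 1/1.23e+15 = 1.01261e-15
Step 2: 2*eps*eps0/q = 2*11.7*8.854e-14/1.602e-19 = 1.293281e+07
Step 3: W^2 = 1.293281e+07 * 1.01261e-15 * 0.621 = 8.13255e-09
Step 4: W = sqrt(8.13255e-09) = 9.018e-05 cm = 0.9018 um

0.9018


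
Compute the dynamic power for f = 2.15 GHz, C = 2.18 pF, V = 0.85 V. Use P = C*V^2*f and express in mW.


Step 1: V^2 = 0.85^2 = 0.7225 V^2
Step 2: P = C*V^2*f = 2.18e-12 F * 0.7225 * 2.15e9 Hz
Step 3: P = 3.3863575e-03 W
Step 4: P = 3.386 mW

3.386


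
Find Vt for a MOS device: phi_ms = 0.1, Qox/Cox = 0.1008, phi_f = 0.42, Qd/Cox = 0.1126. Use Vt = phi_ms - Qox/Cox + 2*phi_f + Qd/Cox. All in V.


Step 1: Vt = phi_ms - Qox/Cox + 2*phi_f + Qd/Cox
Step 2: Vt = 0.1 - 0.1008 + 2*0.42 + 0.1126
Step 3: Vt = 0.1 - 0.1008 + 0.84 + 0.1126
Step 4: Vt = 0.9518 V

0.9518


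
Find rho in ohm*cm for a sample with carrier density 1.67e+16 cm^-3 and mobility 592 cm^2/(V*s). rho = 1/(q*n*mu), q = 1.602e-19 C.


Step 1: sigma = q * n * mu = 1.602e-19 * 1.67e+16 * 592 = 1.58380e+00 S/cm
Step 2: rho = 1 / sigma = 1 / 1.58380e+00 = 0.6314 ohm*cm

0.6314


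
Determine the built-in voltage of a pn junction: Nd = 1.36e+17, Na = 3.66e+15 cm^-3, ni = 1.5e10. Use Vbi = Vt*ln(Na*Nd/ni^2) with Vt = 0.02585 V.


Step 1: Compute Na*Nd/ni^2 = 3.66e+15 * 1.36e+17 / (1.5e10)^2 = 2.2123e+12
Step 2: ln(2.2123e+12) = 28.4251
Step 3: Vbi = 0.02585 * 28.4251 = 0.735 V

0.735


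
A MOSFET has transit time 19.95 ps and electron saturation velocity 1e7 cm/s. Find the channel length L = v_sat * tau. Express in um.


Step 1: tau in seconds = 19.95 ps * 1e-12 = 1.9950e-11 s
Step 2: L = v_sat * tau = 1e7 * 1.9950e-11 = 1.9950e-04 cm
Step 3: L in um = 1.9950e-04 * 1e4 = 1.995 um

1.995


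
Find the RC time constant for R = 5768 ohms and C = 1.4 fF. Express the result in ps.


Step 1: tau = R * C
Step 2: tau = 5768 * 1.4 fF = 5768 * 1.4e-15 F
Step 3: tau = 8.0752e-12 s = 8.0752 ps

8.0752


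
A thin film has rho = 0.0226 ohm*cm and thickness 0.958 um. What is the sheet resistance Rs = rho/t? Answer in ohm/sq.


Step 1: Convert thickness to cm: t = 0.958 um = 9.5800e-05 cm
Step 2: Rs = rho / t = 0.0226 / 9.5800e-05
Step 3: Rs = 235.9 ohm/sq

235.9


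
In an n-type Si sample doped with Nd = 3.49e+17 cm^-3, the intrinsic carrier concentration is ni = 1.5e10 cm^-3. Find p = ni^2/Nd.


Step 1: Since Nd >> ni, n ≈ Nd = 3.49e+17 cm^-3
Step 2: p = ni^2 / n = (1.5e10)^2 / 3.49e+17
Step 3: p = 2.25e20 / 3.49e+17 = 6.45e+02 cm^-3

6.45e+02


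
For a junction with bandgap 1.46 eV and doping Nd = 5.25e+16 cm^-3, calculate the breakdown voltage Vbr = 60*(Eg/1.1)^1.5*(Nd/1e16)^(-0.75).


Step 1: Eg/1.1 = 1.46/1.1 = 1.327273
Step 2: (Eg/1.1)^1.5 = 1.327273^1.5 = 1.529116
Step 3: (Nd/1e16)^(-0.75) = (5.25)^(-0.75) = 0.288324
Step 4: Vbr = 60 * 1.529116 * 0.288324 = 26.5 V

26.5


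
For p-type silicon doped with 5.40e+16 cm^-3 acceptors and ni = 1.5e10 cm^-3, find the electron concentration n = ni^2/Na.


Step 1: Majority hole concentration p ≈ Na = 5.40e+16 cm^-3
Step 2: n = ni^2 / Na = (1.5e10)^2 / 5.40e+16
Step 3: n = 4.17e+03 cm^-3

4.17e+03


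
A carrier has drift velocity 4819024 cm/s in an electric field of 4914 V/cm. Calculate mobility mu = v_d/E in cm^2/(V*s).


Step 1: mu = v_d / E
Step 2: mu = 4819024 / 4914
Step 3: mu = 980.67 cm^2/(V*s)

980.67


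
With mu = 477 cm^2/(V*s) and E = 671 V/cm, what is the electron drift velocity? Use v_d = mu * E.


Step 1: v_d = mu * E
Step 2: v_d = 477 * 671 = 320067
Step 3: v_d = 3.20e+05 cm/s

3.20e+05


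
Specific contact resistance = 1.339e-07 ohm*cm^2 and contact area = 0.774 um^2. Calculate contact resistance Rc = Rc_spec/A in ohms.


Step 1: Convert area to cm^2: 0.774 um^2 = 7.7400e-09 cm^2
Step 2: Rc = Rc_spec / A = 1.339e-07 / 7.7400e-09
Step 3: Rc = 1.73e+01 ohms

1.73e+01


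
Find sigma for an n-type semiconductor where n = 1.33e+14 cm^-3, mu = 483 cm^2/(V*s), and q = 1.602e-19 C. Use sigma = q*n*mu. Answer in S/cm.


Step 1: sigma = q * n * mu
Step 2: sigma = 1.602e-19 * 1.33e+14 * 483
Step 3: sigma = 1.029e-02 S/cm

1.029e-02


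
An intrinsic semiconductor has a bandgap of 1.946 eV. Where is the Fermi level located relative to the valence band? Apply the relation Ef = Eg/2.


Step 1: For an intrinsic semiconductor, the Fermi level sits at midgap.
Step 2: Ef = Eg / 2 = 1.946 / 2 = 0.973 eV

0.973


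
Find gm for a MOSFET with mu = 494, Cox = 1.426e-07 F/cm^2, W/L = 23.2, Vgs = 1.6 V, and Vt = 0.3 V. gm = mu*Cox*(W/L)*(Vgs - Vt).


Step 1: Vov = Vgs - Vt = 1.6 - 0.3 = 1.3 V
Step 2: gm = mu * Cox * (W/L) * Vov
Step 3: gm = 494 * 1.426e-07 * 23.2 * 1.3 = 2.12e-03 S

2.12e-03


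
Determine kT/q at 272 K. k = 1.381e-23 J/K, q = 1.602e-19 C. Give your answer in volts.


Step 1: kT = 1.381e-23 * 272 = 3.75632e-21 J
Step 2: Vt = kT/q = 3.75632e-21 / 1.602e-19
Step 3: Vt = 0.02345 V

0.02345


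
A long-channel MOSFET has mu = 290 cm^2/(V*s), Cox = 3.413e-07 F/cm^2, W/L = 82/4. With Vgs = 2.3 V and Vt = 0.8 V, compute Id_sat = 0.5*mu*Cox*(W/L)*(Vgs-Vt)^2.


Step 1: Overdrive voltage Vov = Vgs - Vt = 2.3 - 0.8 = 1.5 V
Step 2: W/L = 82/4 = 20.5
Step 3: Id = 0.5 * 290 * 3.413e-07 * 20.5 * 1.5^2
Step 4: Id = 2.28e-03 A

2.28e-03


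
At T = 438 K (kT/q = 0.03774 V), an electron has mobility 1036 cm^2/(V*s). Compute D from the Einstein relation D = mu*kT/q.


Step 1: D = mu * (kT/q)
Step 2: D = 1036 * 0.03774
Step 3: D = 39.1 cm^2/s

39.1


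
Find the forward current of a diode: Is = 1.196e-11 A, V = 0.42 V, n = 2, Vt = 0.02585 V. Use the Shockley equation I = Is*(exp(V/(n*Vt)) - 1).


Step 1: V/(n*Vt) = 0.42/(2*0.02585) = 8.1238
Step 2: exp(8.1238) = 3.3738e+03
Step 3: I = 1.196e-11 * (3.3738e+03 - 1) = 4.03e-08 A

4.03e-08


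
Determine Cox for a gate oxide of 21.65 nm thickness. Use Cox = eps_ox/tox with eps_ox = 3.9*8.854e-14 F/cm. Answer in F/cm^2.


Step 1: eps_ox = 3.9 * 8.854e-14 = 3.45306e-13 F/cm
Step 2: tox in cm = 21.65 nm * 1e-7 = 2.1650e-06 cm
Step 3: Cox = 3.45306e-13 / 2.1650e-06 = 1.59e-07 F/cm^2

1.59e-07


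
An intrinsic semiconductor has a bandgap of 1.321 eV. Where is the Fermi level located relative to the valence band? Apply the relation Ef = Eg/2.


Step 1: For an intrinsic semiconductor, the Fermi level sits at midgap.
Step 2: Ef = Eg / 2 = 1.321 / 2 = 0.6605 eV

0.6605


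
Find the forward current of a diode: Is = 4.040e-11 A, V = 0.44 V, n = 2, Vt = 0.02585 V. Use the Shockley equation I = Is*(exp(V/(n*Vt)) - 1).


Step 1: V/(n*Vt) = 0.44/(2*0.02585) = 8.5106
Step 2: exp(8.5106) = 4.9671e+03
Step 3: I = 4.040e-11 * (4.9671e+03 - 1) = 2.01e-07 A

2.01e-07


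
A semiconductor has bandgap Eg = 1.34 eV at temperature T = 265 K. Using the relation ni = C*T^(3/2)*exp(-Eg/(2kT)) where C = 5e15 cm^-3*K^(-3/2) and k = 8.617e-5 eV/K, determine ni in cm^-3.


Step 1: Compute kT = 8.617e-5 * 265 = 0.02283505 eV
Step 2: Exponent = -Eg/(2kT) = -1.34/(2*0.02283505) = -29.34086
Step 3: T^(3/2) = 265^1.5 = 4313.89
Step 4: ni = 5e15 * 4313.89 * exp(-29.34086) = 3.90e+06 cm^-3

3.90e+06


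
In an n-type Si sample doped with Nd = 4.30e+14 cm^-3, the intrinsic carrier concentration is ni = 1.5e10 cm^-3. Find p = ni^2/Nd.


Step 1: Since Nd >> ni, n ≈ Nd = 4.30e+14 cm^-3
Step 2: p = ni^2 / n = (1.5e10)^2 / 4.30e+14
Step 3: p = 2.25e20 / 4.30e+14 = 5.23e+05 cm^-3

5.23e+05


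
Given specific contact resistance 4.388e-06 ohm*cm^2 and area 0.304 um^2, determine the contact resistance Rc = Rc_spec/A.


Step 1: Convert area to cm^2: 0.304 um^2 = 3.0400e-09 cm^2
Step 2: Rc = Rc_spec / A = 4.388e-06 / 3.0400e-09
Step 3: Rc = 1.44e+03 ohms

1.44e+03


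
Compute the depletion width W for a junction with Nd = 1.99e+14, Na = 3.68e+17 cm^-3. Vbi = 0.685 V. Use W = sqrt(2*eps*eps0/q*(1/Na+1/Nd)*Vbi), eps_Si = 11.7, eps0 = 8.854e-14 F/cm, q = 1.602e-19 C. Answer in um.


Step 1: 1/Na + 1/Nd = 1/3.68e+17 + 1/1.99e+14 = 5.02784e-15
Step 2: 2*eps*eps0/q = 2*11.7*8.854e-14/1.602e-19 = 1.293281e+07
Step 3: W^2 = 1.293281e+07 * 5.02784e-15 * 0.685 = 4.45415e-08
Step 4: W = sqrt(4.45415e-08) = 2.110e-04 cm = 2.11 um

2.11


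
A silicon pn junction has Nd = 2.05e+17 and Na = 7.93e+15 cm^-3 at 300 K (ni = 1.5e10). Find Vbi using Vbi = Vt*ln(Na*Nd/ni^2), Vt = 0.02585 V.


Step 1: Compute Na*Nd/ni^2 = 7.93e+15 * 2.05e+17 / (1.5e10)^2 = 7.2251e+12
Step 2: ln(7.2251e+12) = 29.6086
Step 3: Vbi = 0.02585 * 29.6086 = 0.765 V

0.765


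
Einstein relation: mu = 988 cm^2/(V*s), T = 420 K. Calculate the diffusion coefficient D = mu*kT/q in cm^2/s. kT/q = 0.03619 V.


Step 1: D = mu * (kT/q)
Step 2: D = 988 * 0.03619
Step 3: D = 35.76 cm^2/s

35.76


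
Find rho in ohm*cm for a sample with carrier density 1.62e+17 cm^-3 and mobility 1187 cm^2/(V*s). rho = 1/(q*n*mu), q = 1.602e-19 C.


Step 1: sigma = q * n * mu = 1.602e-19 * 1.62e+17 * 1187 = 3.08055e+01 S/cm
Step 2: rho = 1 / sigma = 1 / 3.08055e+01 = 0.03246 ohm*cm

0.03246


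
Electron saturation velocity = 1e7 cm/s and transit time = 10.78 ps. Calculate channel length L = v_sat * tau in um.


Step 1: tau in seconds = 10.78 ps * 1e-12 = 1.0780e-11 s
Step 2: L = v_sat * tau = 1e7 * 1.0780e-11 = 1.0780e-04 cm
Step 3: L in um = 1.0780e-04 * 1e4 = 1.078 um

1.078


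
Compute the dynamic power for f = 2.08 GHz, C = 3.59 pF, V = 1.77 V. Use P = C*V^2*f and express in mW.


Step 1: V^2 = 1.77^2 = 3.1329 V^2
Step 2: P = C*V^2*f = 3.59e-12 F * 3.1329 * 2.08e9 Hz
Step 3: P = 2.339399088e-02 W
Step 4: P = 23.394 mW

23.394


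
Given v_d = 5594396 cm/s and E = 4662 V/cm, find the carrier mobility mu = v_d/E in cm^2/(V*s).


Step 1: mu = v_d / E
Step 2: mu = 5594396 / 4662
Step 3: mu = 1200.0 cm^2/(V*s)

1200.0


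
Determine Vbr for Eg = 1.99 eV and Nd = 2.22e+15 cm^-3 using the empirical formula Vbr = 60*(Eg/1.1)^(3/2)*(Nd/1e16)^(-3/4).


Step 1: Eg/1.1 = 1.99/1.1 = 1.809091
Step 2: (Eg/1.1)^1.5 = 1.809091^1.5 = 2.433272
Step 3: (Nd/1e16)^(-0.75) = (0.222)^(-0.75) = 3.091970
Step 4: Vbr = 60 * 2.433272 * 3.091970 = 451.4 V

451.4


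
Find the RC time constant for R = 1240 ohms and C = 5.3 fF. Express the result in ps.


Step 1: tau = R * C
Step 2: tau = 1240 * 5.3 fF = 1240 * 5.3e-15 F
Step 3: tau = 6.572e-12 s = 6.572 ps

6.572


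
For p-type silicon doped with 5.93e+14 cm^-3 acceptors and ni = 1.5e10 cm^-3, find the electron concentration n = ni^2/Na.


Step 1: Majority hole concentration p ≈ Na = 5.93e+14 cm^-3
Step 2: n = ni^2 / Na = (1.5e10)^2 / 5.93e+14
Step 3: n = 3.79e+05 cm^-3

3.79e+05


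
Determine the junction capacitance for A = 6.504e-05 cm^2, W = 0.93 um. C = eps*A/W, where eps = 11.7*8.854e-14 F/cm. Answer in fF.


Step 1: eps_Si = 11.7 * 8.854e-14 = 1.035918e-12 F/cm
Step 2: W in cm = 0.93 * 1e-4 = 9.30e-05 cm
Step 3: C = 1.035918e-12 * 6.504e-05 / 9.30e-05 = 7.244743e-13 F
Step 4: C = 724.47 fF

724.47


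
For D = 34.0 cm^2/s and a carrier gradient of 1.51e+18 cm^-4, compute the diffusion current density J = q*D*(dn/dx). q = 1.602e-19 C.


Step 1: J = q * D * (dn/dx)
Step 2: J = 1.602e-19 * 34.0 * 1.51e+18
Step 3: J = 8.22e+00 A/cm^2

8.22e+00


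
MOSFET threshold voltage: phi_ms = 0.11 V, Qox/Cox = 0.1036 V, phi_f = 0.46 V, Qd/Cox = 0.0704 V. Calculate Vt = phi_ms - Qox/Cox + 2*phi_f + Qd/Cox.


Step 1: Vt = phi_ms - Qox/Cox + 2*phi_f + Qd/Cox
Step 2: Vt = 0.11 - 0.1036 + 2*0.46 + 0.0704
Step 3: Vt = 0.11 - 0.1036 + 0.92 + 0.0704
Step 4: Vt = 0.9968 V

0.9968


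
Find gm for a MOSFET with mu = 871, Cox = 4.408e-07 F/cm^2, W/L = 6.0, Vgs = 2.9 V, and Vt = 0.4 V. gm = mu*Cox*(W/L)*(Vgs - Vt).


Step 1: Vov = Vgs - Vt = 2.9 - 0.4 = 2.5 V
Step 2: gm = mu * Cox * (W/L) * Vov
Step 3: gm = 871 * 4.408e-07 * 6.0 * 2.5 = 5.76e-03 S

5.76e-03


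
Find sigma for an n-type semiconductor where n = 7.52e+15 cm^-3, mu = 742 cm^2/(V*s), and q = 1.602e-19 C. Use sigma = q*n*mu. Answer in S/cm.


Step 1: sigma = q * n * mu
Step 2: sigma = 1.602e-19 * 7.52e+15 * 742
Step 3: sigma = 8.939e-01 S/cm

8.939e-01


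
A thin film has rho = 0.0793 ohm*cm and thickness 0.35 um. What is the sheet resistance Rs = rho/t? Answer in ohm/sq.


Step 1: Convert thickness to cm: t = 0.35 um = 3.5000e-05 cm
Step 2: Rs = rho / t = 0.0793 / 3.5000e-05
Step 3: Rs = 2265.7 ohm/sq

2265.7


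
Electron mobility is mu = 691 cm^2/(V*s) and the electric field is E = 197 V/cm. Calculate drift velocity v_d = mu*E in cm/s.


Step 1: v_d = mu * E
Step 2: v_d = 691 * 197 = 136127
Step 3: v_d = 1.36e+05 cm/s

1.36e+05


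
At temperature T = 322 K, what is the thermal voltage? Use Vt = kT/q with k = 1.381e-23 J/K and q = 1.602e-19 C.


Step 1: kT = 1.381e-23 * 322 = 4.44682e-21 J
Step 2: Vt = kT/q = 4.44682e-21 / 1.602e-19
Step 3: Vt = 0.02776 V

0.02776


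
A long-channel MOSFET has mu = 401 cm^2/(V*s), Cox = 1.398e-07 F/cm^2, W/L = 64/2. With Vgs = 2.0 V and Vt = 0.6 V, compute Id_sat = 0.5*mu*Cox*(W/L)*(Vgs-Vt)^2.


Step 1: Overdrive voltage Vov = Vgs - Vt = 2.0 - 0.6 = 1.4 V
Step 2: W/L = 64/2 = 32
Step 3: Id = 0.5 * 401 * 1.398e-07 * 32 * 1.4^2
Step 4: Id = 1.76e-03 A

1.76e-03


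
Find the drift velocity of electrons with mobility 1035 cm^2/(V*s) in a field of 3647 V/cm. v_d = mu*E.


Step 1: v_d = mu * E
Step 2: v_d = 1035 * 3647 = 3774645
Step 3: v_d = 3.77e+06 cm/s

3.77e+06


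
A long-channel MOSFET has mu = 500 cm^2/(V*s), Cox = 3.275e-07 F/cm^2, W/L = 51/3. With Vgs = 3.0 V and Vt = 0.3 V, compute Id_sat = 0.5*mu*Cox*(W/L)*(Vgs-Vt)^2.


Step 1: Overdrive voltage Vov = Vgs - Vt = 3.0 - 0.3 = 2.7 V
Step 2: W/L = 51/3 = 17
Step 3: Id = 0.5 * 500 * 3.275e-07 * 17 * 2.7^2
Step 4: Id = 1.01e-02 A

1.01e-02


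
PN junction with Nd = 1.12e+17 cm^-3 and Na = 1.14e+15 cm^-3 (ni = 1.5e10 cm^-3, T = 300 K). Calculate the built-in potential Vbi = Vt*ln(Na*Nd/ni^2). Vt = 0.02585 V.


Step 1: Compute Na*Nd/ni^2 = 1.14e+15 * 1.12e+17 / (1.5e10)^2 = 5.6747e+11
Step 2: ln(5.6747e+11) = 27.0645
Step 3: Vbi = 0.02585 * 27.0645 = 0.7 V

0.7


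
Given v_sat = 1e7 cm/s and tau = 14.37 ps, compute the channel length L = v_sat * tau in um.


Step 1: tau in seconds = 14.37 ps * 1e-12 = 1.4370e-11 s
Step 2: L = v_sat * tau = 1e7 * 1.4370e-11 = 1.4370e-04 cm
Step 3: L in um = 1.4370e-04 * 1e4 = 1.437 um

1.437


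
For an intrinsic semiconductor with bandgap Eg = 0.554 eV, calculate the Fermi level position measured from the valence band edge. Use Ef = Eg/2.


Step 1: For an intrinsic semiconductor, the Fermi level sits at midgap.
Step 2: Ef = Eg / 2 = 0.554 / 2 = 0.277 eV

0.277


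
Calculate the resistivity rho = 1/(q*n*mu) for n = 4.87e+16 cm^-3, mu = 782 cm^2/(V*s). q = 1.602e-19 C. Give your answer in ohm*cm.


Step 1: sigma = q * n * mu = 1.602e-19 * 4.87e+16 * 782 = 6.10096e+00 S/cm
Step 2: rho = 1 / sigma = 1 / 6.10096e+00 = 0.1639 ohm*cm

0.1639


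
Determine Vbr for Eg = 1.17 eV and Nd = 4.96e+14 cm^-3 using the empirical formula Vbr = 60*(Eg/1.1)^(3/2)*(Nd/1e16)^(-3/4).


Step 1: Eg/1.1 = 1.17/1.1 = 1.063636
Step 2: (Eg/1.1)^1.5 = 1.063636^1.5 = 1.096957
Step 3: (Nd/1e16)^(-0.75) = (0.0496)^(-0.75) = 9.514561
Step 4: Vbr = 60 * 1.096957 * 9.514561 = 626.2 V

626.2


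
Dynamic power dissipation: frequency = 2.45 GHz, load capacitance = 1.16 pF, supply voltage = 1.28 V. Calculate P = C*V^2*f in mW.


Step 1: V^2 = 1.28^2 = 1.6384 V^2
Step 2: P = C*V^2*f = 1.16e-12 F * 1.6384 * 2.45e9 Hz
Step 3: P = 4.6563328e-03 W
Step 4: P = 4.656 mW

4.656
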